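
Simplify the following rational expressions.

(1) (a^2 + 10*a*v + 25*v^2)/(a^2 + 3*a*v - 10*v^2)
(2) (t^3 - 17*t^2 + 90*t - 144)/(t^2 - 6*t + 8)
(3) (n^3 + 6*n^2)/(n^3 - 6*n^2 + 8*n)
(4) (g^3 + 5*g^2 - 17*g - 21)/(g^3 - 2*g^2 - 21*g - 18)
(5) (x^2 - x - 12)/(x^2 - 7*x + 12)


(1) = (-a - 5*v)/(-a + 2*v)
(2) = (t^3 - 17*t^2 + 90*t - 144)/(t^2 - 6*t + 8)
(3) = (n^2 + 6*n)/(n^2 - 6*n + 8)
(4) = (g^2 + 4*g - 21)/(g^2 - 3*g - 18)
(5) = (x + 3)/(x - 3)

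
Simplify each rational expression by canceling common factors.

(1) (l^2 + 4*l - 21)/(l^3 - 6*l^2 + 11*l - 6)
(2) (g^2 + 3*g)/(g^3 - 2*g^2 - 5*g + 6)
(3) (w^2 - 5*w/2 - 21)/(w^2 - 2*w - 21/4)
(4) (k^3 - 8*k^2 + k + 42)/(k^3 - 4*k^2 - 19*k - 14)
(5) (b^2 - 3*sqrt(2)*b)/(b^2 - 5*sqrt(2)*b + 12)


(1) = (l + 7)/(l^2 - 3*l + 2)
(2) = (g^2 + 3*g)/(g^3 - 2*g^2 - 5*g + 6)
(3) = (4*w^2 - 10*w - 84)/(4*w^2 - 8*w - 21)
(4) = (k - 3)/(k + 1)
(5) = b/(b - 2*sqrt(2))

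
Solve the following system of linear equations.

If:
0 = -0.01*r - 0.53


Then:
r = -53.00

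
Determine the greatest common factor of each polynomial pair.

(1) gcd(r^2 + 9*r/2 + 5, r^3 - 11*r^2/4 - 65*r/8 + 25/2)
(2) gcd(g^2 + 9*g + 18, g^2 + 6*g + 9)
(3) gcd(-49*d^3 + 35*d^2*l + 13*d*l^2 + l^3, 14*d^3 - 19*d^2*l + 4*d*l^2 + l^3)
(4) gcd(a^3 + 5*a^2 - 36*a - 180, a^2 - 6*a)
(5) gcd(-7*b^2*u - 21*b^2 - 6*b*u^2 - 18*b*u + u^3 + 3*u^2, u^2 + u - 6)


(1) = r + 5/2
(2) = g + 3
(3) = 7*d^2 - 6*d*l - l^2
(4) = a - 6
(5) = gcd((-7*b + u)*(b + u)*(u + 3), (u - 2)*(u + 3)) = u + 3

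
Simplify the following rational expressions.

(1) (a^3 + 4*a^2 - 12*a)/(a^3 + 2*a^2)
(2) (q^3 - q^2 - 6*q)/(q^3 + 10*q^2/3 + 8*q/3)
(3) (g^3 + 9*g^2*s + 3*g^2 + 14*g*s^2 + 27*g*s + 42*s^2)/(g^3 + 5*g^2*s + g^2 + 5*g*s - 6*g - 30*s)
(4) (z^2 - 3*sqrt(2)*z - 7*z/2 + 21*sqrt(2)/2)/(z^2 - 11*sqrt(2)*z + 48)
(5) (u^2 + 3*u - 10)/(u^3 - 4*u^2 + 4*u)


(1) = (a^2 + 4*a - 12)/(a^2 + 2*a)
(2) = (3*q - 9)/(3*q + 4)
(3) = (g^2 + 9*g*s + 14*s^2)/(g^2 + 5*g*s - 2*g - 10*s)
(4) = (2*z - 7)/(2*z - 16*sqrt(2))
(5) = (u + 5)/(u^2 - 2*u)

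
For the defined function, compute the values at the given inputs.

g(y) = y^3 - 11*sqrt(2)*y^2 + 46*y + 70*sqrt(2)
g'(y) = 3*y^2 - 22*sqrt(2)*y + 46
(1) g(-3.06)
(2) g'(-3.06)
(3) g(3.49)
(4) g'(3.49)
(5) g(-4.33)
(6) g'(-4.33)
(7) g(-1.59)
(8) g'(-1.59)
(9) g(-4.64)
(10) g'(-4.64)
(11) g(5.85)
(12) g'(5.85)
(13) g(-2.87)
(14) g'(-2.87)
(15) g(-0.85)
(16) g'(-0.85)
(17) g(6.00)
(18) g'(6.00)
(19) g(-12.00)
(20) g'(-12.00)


(1) = -216.08
(2) = 169.30
(3) = 112.57
(4) = -26.04
(5) = -473.03
(6) = 236.96
(7) = -17.49
(8) = 103.05
(9) = -549.26
(10) = 254.95
(11) = 35.92
(12) = -33.34
(13) = -184.80
(14) = 160.00
(15) = 48.04
(16) = 74.61
(17) = 30.97
(18) = -32.68
(19) = -4421.12
(20) = 851.35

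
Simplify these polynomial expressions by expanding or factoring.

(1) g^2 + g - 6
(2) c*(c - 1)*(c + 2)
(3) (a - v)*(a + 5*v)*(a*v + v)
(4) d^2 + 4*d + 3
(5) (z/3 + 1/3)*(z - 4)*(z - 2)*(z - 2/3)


(1) = (g - 2)*(g + 3)
(2) = c^3 + c^2 - 2*c
(3) = a^3*v + 4*a^2*v^2 + a^2*v - 5*a*v^3 + 4*a*v^2 - 5*v^3
(4) = (d + 1)*(d + 3)
(5) = z^4/3 - 17*z^3/9 + 16*z^2/9 + 20*z/9 - 16/9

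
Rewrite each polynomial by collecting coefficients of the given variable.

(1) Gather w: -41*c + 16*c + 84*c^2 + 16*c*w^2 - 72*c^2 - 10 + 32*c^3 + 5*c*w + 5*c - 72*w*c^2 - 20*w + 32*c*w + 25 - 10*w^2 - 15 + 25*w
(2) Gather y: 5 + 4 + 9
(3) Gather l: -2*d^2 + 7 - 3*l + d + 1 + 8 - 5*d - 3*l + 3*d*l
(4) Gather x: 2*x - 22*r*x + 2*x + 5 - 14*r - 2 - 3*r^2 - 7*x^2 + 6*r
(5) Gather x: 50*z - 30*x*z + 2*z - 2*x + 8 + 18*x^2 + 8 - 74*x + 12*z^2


(1) = 32*c^3 + 12*c^2 - 20*c + w^2*(16*c - 10) + w*(-72*c^2 + 37*c + 5)
(2) = 18
(3) = -2*d^2 - 4*d + l*(3*d - 6) + 16
(4) = -3*r^2 - 8*r - 7*x^2 + x*(4 - 22*r) + 3
(5) = 18*x^2 + x*(-30*z - 76) + 12*z^2 + 52*z + 16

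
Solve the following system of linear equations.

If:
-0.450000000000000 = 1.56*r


Then:
r = -0.29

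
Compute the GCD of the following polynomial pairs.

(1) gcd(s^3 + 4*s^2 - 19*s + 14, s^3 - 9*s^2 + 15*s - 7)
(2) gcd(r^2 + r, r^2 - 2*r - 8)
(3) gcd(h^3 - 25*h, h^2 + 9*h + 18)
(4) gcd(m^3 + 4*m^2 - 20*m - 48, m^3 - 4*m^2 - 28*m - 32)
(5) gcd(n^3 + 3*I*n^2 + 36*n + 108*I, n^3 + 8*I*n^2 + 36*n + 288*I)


(1) = s - 1
(2) = 1
(3) = 1
(4) = m + 2
(5) = gcd((n - 6*I)*(n + 3*I)*(n + 6*I), (n - 6*I)*(n + 6*I)*(n + 8*I)) = n^2 + 36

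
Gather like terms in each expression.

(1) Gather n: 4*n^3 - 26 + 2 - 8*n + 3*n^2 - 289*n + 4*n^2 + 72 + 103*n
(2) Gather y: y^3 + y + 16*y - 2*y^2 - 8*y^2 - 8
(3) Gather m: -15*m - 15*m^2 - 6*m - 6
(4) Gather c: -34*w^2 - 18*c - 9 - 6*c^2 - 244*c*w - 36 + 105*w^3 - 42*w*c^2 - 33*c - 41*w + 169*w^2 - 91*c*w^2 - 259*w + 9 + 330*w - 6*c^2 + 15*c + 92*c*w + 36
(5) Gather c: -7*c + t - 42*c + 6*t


(1) = 4*n^3 + 7*n^2 - 194*n + 48
(2) = y^3 - 10*y^2 + 17*y - 8
(3) = -15*m^2 - 21*m - 6
(4) = c^2*(-42*w - 12) + c*(-91*w^2 - 152*w - 36) + 105*w^3 + 135*w^2 + 30*w
(5) = -49*c + 7*t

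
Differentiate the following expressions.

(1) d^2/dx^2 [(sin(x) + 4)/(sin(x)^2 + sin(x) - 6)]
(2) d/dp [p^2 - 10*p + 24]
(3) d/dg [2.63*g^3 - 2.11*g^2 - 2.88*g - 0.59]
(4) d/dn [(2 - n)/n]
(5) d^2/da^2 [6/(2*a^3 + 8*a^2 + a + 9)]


(1) = (-sin(x)^5 - 15*sin(x)^4 - 46*sin(x)^3 - 82*sin(x)^2 + 68)/(sin(x)^2 + sin(x) - 6)^3
(2) = 2*p - 10
(3) = 7.89*g^2 - 4.22*g - 2.88
(4) = -2/n^2
(5) = 12*(-2*(3*a + 4)*(2*a^3 + 8*a^2 + a + 9) + (6*a^2 + 16*a + 1)^2)/(2*a^3 + 8*a^2 + a + 9)^3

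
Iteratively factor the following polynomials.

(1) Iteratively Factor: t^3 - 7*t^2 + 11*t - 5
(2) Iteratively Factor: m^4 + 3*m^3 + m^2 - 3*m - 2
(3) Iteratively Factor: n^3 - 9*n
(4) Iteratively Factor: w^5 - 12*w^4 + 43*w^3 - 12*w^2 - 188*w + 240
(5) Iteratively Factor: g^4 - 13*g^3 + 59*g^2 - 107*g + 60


(1) = (t - 1)*(t^2 - 6*t + 5) = (t - 1)^2*(t - 5)
(2) = (m - 1)*(m^3 + 4*m^2 + 5*m + 2) = (m - 1)*(m + 1)*(m^2 + 3*m + 2) = (m - 1)*(m + 1)^2*(m + 2)
(3) = (n - 3)*(n^2 + 3*n) = (n - 3)*(n + 3)*(n)
(4) = (w - 2)*(w^4 - 10*w^3 + 23*w^2 + 34*w - 120) = (w - 4)*(w - 2)*(w^3 - 6*w^2 - w + 30) = (w - 4)*(w - 3)*(w - 2)*(w^2 - 3*w - 10) = (w - 4)*(w - 3)*(w - 2)*(w + 2)*(w - 5)
(5) = (g - 3)*(g^3 - 10*g^2 + 29*g - 20) = (g - 5)*(g - 3)*(g^2 - 5*g + 4) = (g - 5)*(g - 3)*(g - 1)*(g - 4)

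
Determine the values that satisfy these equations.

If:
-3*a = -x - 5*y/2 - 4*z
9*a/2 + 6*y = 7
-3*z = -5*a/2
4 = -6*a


Then:
a = -2/3
x = -71/18
y = 5/3
z = -5/9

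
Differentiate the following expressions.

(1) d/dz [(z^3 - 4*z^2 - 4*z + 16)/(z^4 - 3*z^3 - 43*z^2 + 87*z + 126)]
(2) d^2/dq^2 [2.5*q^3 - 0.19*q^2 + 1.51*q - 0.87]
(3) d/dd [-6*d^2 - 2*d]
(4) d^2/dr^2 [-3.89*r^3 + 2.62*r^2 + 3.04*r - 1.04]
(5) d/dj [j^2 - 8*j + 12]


(1) = (-z^6 + 8*z^5 - 43*z^4 + 86*z^3 + 2*z^2 + 368*z - 1896)/(z^8 - 6*z^7 - 77*z^6 + 432*z^5 + 1579*z^4 - 8238*z^3 - 3267*z^2 + 21924*z + 15876)
(2) = 15.0*q - 0.38
(3) = -12*d - 2
(4) = 5.24 - 23.34*r
(5) = 2*j - 8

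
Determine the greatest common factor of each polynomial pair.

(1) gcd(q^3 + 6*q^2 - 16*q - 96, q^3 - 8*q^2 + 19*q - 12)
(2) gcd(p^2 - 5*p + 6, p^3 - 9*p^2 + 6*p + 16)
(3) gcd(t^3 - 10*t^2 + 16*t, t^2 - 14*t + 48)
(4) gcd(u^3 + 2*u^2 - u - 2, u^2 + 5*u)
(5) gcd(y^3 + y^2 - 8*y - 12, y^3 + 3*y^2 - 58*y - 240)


(1) = gcd((q - 4)*(q + 4)*(q + 6), (q - 4)*(q - 3)*(q - 1)) = q - 4
(2) = gcd((p - 3)*(p - 2), (p - 8)*(p - 2)*(p + 1)) = p - 2
(3) = gcd(t*(t - 8)*(t - 2), (t - 8)*(t - 6)) = t - 8
(4) = 1
(5) = 1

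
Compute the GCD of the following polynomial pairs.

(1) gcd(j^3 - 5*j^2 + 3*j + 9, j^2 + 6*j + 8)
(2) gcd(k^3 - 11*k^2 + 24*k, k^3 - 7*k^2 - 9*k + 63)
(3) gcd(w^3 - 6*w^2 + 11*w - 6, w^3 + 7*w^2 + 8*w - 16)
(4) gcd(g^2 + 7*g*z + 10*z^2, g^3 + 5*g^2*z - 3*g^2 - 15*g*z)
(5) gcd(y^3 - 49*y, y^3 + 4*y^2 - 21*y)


(1) = gcd((j - 3)^2*(j + 1), (j + 2)*(j + 4)) = 1
(2) = k - 3
(3) = w - 1
(4) = g + 5*z
(5) = gcd(y*(y - 7)*(y + 7), y*(y - 3)*(y + 7)) = y^2 + 7*y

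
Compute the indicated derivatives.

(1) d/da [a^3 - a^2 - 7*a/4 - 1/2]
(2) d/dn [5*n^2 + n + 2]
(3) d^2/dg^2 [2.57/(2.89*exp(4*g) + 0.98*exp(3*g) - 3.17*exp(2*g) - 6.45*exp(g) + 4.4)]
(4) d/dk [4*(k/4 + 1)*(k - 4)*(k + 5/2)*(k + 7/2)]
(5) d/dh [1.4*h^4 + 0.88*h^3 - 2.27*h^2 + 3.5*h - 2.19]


(1) = 3*a^2 - 2*a - 7/4
(2) = 10*n + 1
(3) = ((-118.8368*exp(3*g) - 22.6674*exp(2*g) + 32.5876*exp(g) + 16.5765)*(2.89*exp(4*g) + 0.98*exp(3*g) - 3.17*exp(2*g) - 6.45*exp(g) + 4.4) + 2.57*(11.56*exp(3*g) + 2.94*exp(2*g) - 6.34*exp(g) - 6.45)*(23.12*exp(3*g) + 5.88*exp(2*g) - 12.68*exp(g) - 12.9)*exp(g))*exp(g)/(2.89*exp(4*g) + 0.98*exp(3*g) - 3.17*exp(2*g) - 6.45*exp(g) + 4.4)^3
(4) = 4*k^3 + 18*k^2 - 29*k/2 - 96
(5) = 5.6*h^3 + 2.64*h^2 - 4.54*h + 3.5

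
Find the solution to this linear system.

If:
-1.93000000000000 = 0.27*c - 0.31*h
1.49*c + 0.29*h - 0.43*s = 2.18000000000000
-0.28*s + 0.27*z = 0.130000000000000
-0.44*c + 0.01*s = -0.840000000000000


Then:
c = 2.08
h = 8.04
s = 7.56
z = 8.32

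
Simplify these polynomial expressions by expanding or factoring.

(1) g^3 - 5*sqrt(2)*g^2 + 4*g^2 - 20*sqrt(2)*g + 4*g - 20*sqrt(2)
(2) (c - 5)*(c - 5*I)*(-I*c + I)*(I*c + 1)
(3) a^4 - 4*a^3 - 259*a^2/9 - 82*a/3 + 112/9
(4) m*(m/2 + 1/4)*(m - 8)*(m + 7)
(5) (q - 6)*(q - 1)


(1) = (g + 2)^2*(g - 5*sqrt(2))
(2) = c^4 - 6*c^3 - 6*I*c^3 + 36*I*c^2 + 30*c - 30*I*c - 25
(3) = (a - 8)*(a - 1/3)*(a + 2)*(a + 7/3)
(4) = m^4/2 - m^3/4 - 113*m^2/4 - 14*m
(5) = q^2 - 7*q + 6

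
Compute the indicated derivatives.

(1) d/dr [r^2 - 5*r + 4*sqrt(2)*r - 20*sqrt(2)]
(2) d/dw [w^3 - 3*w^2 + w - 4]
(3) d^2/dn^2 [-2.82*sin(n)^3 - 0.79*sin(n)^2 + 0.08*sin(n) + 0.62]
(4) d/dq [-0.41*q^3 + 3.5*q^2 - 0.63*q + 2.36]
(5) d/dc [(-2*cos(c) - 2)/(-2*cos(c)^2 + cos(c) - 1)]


(1) = 2*r - 5 + 4*sqrt(2)
(2) = 3*w^2 - 6*w + 1
(3) = 2.035*sin(n) - 6.345*sin(3*n) - 1.58*cos(2*n)
(4) = -1.23*q^2 + 7.0*q - 0.63
(5) = 2*(4*cos(c) + cos(2*c) - 1)*sin(c)/(-cos(c) + cos(2*c) + 2)^2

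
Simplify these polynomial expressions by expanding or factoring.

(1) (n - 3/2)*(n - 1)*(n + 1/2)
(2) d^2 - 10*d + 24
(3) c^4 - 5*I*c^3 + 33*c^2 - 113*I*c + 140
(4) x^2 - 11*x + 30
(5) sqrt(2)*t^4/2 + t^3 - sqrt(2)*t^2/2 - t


(1) = n^3 - 2*n^2 + n/4 + 3/4
(2) = (d - 6)*(d - 4)
(3) = (c - 7*I)*(c - 4*I)*(c + I)*(c + 5*I)
(4) = (x - 6)*(x - 5)
(5) = t*(t - 1)*(t + 1)*(sqrt(2)*t/2 + 1)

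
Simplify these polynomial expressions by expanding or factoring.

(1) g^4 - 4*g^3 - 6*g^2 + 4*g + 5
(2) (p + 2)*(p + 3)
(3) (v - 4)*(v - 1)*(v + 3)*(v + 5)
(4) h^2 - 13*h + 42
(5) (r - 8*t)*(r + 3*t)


(1) = (g - 5)*(g - 1)*(g + 1)^2
(2) = p^2 + 5*p + 6
(3) = v^4 + 3*v^3 - 21*v^2 - 43*v + 60
(4) = (h - 7)*(h - 6)
(5) = r^2 - 5*r*t - 24*t^2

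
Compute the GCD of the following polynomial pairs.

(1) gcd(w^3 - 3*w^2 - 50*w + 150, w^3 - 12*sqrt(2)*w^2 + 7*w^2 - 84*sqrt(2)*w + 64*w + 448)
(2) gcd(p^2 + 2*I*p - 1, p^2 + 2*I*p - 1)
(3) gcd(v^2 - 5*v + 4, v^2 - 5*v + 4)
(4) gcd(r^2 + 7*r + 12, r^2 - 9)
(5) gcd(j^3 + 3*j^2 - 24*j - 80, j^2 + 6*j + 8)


(1) = 1
(2) = gcd((p + I)^2, (p + I)^2) = p^2 + 2*I*p - 1
(3) = v^2 - 5*v + 4
(4) = gcd((r + 3)*(r + 4), (r - 3)*(r + 3)) = r + 3
(5) = j + 4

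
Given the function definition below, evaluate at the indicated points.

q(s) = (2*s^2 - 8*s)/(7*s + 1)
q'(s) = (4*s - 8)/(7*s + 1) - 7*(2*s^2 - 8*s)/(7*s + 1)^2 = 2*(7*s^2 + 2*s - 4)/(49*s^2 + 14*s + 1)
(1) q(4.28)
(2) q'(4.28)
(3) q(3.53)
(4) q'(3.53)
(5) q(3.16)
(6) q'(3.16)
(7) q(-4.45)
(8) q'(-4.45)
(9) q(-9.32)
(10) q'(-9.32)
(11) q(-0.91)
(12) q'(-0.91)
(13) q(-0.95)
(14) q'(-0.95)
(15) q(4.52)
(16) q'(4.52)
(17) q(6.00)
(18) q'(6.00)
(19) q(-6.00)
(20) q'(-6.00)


(1) = 0.08
(2) = 0.28
(3) = -0.13
(4) = 0.27
(5) = -0.23
(6) = 0.27
(7) = -2.49
(8) = 0.28
(9) = -3.86
(10) = 0.28
(11) = -1.66
(12) = -0.00
(13) = -1.66
(14) = 0.03
(15) = 0.14
(16) = 0.28
(17) = 0.56
(18) = 0.28
(19) = -2.93
(20) = 0.28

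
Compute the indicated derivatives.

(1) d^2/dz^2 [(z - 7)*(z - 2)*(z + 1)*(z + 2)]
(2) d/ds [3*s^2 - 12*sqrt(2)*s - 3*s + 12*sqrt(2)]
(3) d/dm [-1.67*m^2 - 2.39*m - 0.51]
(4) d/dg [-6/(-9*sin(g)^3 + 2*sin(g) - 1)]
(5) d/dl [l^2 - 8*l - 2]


(1) = 12*z^2 - 36*z - 22
(2) = 6*s - 12*sqrt(2) - 3
(3) = -3.34*m - 2.39
(4) = 6*(2 - 27*sin(g)^2)*cos(g)/(9*sin(g)^3 - 2*sin(g) + 1)^2
(5) = 2*l - 8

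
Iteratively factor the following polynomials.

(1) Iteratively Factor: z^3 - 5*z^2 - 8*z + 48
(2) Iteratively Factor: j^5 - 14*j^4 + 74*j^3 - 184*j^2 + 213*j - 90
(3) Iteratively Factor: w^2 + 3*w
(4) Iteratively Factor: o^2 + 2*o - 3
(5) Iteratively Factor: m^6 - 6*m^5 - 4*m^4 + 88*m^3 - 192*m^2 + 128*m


(1) = (z - 4)*(z^2 - z - 12) = (z - 4)^2*(z + 3)
(2) = (j - 5)*(j^4 - 9*j^3 + 29*j^2 - 39*j + 18) = (j - 5)*(j - 1)*(j^3 - 8*j^2 + 21*j - 18) = (j - 5)*(j - 3)*(j - 1)*(j^2 - 5*j + 6) = (j - 5)*(j - 3)*(j - 2)*(j - 1)*(j - 3)
(3) = (w + 3)*(w)
(4) = (o - 1)*(o + 3)
(5) = (m - 2)*(m^5 - 4*m^4 - 12*m^3 + 64*m^2 - 64*m) = (m - 4)*(m - 2)*(m^4 - 12*m^2 + 16*m) = m*(m - 4)*(m - 2)*(m^3 - 12*m + 16) = m*(m - 4)*(m - 2)^2*(m^2 + 2*m - 8) = m*(m - 4)*(m - 2)^2*(m + 4)*(m - 2)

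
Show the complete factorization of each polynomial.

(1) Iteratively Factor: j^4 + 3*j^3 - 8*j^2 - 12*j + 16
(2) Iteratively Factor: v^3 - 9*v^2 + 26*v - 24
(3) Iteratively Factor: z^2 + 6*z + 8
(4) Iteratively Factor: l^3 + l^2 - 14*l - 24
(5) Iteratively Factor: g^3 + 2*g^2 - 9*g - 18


(1) = (j - 2)*(j^3 + 5*j^2 + 2*j - 8) = (j - 2)*(j - 1)*(j^2 + 6*j + 8) = (j - 2)*(j - 1)*(j + 4)*(j + 2)
(2) = (v - 4)*(v^2 - 5*v + 6) = (v - 4)*(v - 3)*(v - 2)
(3) = (z + 2)*(z + 4)
(4) = (l + 3)*(l^2 - 2*l - 8) = (l + 2)*(l + 3)*(l - 4)
(5) = (g + 2)*(g^2 - 9) = (g + 2)*(g + 3)*(g - 3)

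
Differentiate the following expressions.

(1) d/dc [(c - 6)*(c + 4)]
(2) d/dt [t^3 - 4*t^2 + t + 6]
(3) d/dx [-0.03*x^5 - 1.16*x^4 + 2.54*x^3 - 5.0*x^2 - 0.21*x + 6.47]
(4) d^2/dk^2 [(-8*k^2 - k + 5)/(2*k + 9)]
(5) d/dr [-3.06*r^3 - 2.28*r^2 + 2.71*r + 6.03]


(1) = 2*c - 2
(2) = 3*t^2 - 8*t + 1
(3) = -0.15*x^4 - 4.64*x^3 + 7.62*x^2 - 10.0*x - 0.21
(4) = -1220/(8*k^3 + 108*k^2 + 486*k + 729)
(5) = -9.18*r^2 - 4.56*r + 2.71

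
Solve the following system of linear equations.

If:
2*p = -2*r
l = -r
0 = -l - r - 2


Then:
No Solution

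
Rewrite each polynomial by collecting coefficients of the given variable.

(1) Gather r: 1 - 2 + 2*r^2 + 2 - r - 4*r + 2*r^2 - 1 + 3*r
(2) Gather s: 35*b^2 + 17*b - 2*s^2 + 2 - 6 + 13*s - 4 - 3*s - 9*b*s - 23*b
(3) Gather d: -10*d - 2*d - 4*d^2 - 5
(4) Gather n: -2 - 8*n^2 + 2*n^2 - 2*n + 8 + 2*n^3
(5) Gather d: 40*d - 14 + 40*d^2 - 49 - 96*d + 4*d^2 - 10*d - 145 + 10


(1) = 4*r^2 - 2*r
(2) = 35*b^2 - 6*b - 2*s^2 + s*(10 - 9*b) - 8
(3) = -4*d^2 - 12*d - 5
(4) = 2*n^3 - 6*n^2 - 2*n + 6
(5) = 44*d^2 - 66*d - 198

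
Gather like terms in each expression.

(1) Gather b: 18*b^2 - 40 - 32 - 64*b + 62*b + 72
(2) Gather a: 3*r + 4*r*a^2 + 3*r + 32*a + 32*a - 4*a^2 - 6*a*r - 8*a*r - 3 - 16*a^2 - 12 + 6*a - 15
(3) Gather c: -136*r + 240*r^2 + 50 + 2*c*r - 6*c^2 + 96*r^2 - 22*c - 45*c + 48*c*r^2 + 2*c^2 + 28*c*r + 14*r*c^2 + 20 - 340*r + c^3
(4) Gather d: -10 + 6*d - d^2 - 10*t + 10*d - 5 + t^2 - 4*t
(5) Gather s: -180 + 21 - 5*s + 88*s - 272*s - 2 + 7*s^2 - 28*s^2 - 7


(1) = 18*b^2 - 2*b
(2) = a^2*(4*r - 20) + a*(70 - 14*r) + 6*r - 30
(3) = c^3 + c^2*(14*r - 4) + c*(48*r^2 + 30*r - 67) + 336*r^2 - 476*r + 70
(4) = -d^2 + 16*d + t^2 - 14*t - 15
(5) = -21*s^2 - 189*s - 168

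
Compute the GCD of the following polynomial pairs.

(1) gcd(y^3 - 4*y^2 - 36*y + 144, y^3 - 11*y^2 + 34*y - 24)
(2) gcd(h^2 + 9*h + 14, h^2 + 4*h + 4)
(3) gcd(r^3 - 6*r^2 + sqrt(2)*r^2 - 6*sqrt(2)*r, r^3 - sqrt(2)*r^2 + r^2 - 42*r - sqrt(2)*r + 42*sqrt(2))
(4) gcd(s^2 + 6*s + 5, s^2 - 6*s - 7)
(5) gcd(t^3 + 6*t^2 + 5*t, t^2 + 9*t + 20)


(1) = gcd((y - 6)*(y - 4)*(y + 6), (y - 6)*(y - 4)*(y - 1)) = y^2 - 10*y + 24
(2) = h + 2
(3) = r - 6
(4) = gcd((s + 1)*(s + 5), (s - 7)*(s + 1)) = s + 1
(5) = gcd(t*(t + 1)*(t + 5), (t + 4)*(t + 5)) = t + 5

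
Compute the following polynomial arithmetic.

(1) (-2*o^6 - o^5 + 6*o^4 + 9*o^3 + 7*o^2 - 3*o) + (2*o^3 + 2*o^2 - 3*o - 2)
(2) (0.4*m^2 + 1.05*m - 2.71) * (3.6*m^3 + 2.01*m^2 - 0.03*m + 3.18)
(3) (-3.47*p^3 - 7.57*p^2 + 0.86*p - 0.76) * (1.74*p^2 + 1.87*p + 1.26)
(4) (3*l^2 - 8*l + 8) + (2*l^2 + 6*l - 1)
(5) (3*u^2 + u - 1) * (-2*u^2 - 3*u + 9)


(1) = -2*o^6 - o^5 + 6*o^4 + 11*o^3 + 9*o^2 - 6*o - 2
(2) = 1.44*m^5 + 4.584*m^4 - 7.6575*m^3 - 4.2066*m^2 + 3.4203*m - 8.6178
(3) = -6.0378*p^5 - 19.6607*p^4 - 17.0317*p^3 - 9.2524*p^2 - 0.3376*p - 0.9576
(4) = 5*l^2 - 2*l + 7
(5) = -6*u^4 - 11*u^3 + 26*u^2 + 12*u - 9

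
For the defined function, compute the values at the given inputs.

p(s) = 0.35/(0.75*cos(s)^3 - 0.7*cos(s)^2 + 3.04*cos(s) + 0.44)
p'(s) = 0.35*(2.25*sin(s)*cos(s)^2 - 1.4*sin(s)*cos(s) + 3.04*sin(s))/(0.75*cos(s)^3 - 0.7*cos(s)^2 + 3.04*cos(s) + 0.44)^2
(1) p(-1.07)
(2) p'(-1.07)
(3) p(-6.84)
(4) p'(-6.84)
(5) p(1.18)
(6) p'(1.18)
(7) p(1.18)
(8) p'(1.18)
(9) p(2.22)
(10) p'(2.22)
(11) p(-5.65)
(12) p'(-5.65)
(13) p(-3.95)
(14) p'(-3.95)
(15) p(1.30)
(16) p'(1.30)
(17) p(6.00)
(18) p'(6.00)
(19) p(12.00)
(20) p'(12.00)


(1) = 0.19
(2) = -0.27
(3) = 0.12
(4) = -0.07
(5) = 0.23
(6) = 0.39
(7) = 0.23
(8) = 0.39
(9) = -0.19
(10) = 0.40
(11) = 0.12
(12) = 0.09
(13) = -0.16
(14) = 0.26
(15) = 0.29
(16) = 0.64
(17) = 0.10
(18) = -0.03
(19) = 0.12
(20) = -0.07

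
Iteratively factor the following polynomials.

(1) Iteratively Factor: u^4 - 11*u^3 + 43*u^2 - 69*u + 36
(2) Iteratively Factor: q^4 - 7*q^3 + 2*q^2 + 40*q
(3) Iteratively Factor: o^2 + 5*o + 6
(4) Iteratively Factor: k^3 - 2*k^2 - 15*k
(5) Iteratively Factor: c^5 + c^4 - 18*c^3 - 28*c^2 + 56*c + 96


(1) = (u - 4)*(u^3 - 7*u^2 + 15*u - 9) = (u - 4)*(u - 3)*(u^2 - 4*u + 3) = (u - 4)*(u - 3)*(u - 1)*(u - 3)
(2) = (q)*(q^3 - 7*q^2 + 2*q + 40) = q*(q - 4)*(q^2 - 3*q - 10) = q*(q - 4)*(q + 2)*(q - 5)
(3) = (o + 2)*(o + 3)
(4) = (k + 3)*(k^2 - 5*k) = (k - 5)*(k + 3)*(k)
(5) = (c + 3)*(c^4 - 2*c^3 - 12*c^2 + 8*c + 32) = (c + 2)*(c + 3)*(c^3 - 4*c^2 - 4*c + 16) = (c - 2)*(c + 2)*(c + 3)*(c^2 - 2*c - 8) = (c - 2)*(c + 2)^2*(c + 3)*(c - 4)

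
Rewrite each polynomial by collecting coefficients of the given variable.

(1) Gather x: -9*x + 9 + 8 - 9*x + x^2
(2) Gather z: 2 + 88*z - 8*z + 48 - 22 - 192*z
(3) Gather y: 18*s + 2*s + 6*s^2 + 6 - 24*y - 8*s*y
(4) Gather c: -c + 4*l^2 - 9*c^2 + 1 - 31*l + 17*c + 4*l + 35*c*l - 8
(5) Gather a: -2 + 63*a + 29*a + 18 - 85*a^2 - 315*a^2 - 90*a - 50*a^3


(1) = x^2 - 18*x + 17
(2) = 28 - 112*z
(3) = 6*s^2 + 20*s + y*(-8*s - 24) + 6
(4) = -9*c^2 + c*(35*l + 16) + 4*l^2 - 27*l - 7
(5) = -50*a^3 - 400*a^2 + 2*a + 16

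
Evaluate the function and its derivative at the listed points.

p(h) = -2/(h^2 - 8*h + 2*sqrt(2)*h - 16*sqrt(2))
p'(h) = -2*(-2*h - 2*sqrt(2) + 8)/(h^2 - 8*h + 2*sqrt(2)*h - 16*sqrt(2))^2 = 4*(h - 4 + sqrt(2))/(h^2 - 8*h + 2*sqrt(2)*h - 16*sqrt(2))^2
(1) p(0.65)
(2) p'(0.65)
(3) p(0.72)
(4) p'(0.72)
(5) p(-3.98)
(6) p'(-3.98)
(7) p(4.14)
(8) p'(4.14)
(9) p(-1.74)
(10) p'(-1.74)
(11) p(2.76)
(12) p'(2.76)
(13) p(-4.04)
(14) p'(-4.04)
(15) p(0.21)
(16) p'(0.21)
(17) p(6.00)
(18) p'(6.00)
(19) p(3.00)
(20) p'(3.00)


(1) = 0.08
(2) = -0.01
(3) = 0.08
(4) = -0.01
(5) = -0.14
(6) = -0.14
(7) = 0.07
(8) = 0.01
(9) = 0.19
(10) = -0.15
(11) = 0.07
(12) = 0.00
(13) = -0.14
(14) = -0.12
(15) = 0.08
(16) = -0.02
(17) = 0.11
(18) = 0.04
(19) = 0.07
(20) = 0.00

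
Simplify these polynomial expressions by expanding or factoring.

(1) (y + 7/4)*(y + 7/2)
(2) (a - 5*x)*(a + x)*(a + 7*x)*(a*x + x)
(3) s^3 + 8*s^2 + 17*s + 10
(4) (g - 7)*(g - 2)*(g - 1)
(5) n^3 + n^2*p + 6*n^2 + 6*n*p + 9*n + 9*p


(1) = y^2 + 21*y/4 + 49/8
(2) = a^4*x + 3*a^3*x^2 + a^3*x - 33*a^2*x^3 + 3*a^2*x^2 - 35*a*x^4 - 33*a*x^3 - 35*x^4
(3) = (s + 1)*(s + 2)*(s + 5)
(4) = g^3 - 10*g^2 + 23*g - 14
(5) = (n + 3)^2*(n + p)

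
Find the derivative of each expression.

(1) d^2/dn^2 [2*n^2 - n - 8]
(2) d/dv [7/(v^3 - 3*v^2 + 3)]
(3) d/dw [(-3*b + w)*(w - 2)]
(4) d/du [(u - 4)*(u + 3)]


(1) = 4
(2) = 21*v*(2 - v)/(v^3 - 3*v^2 + 3)^2
(3) = -3*b + 2*w - 2
(4) = 2*u - 1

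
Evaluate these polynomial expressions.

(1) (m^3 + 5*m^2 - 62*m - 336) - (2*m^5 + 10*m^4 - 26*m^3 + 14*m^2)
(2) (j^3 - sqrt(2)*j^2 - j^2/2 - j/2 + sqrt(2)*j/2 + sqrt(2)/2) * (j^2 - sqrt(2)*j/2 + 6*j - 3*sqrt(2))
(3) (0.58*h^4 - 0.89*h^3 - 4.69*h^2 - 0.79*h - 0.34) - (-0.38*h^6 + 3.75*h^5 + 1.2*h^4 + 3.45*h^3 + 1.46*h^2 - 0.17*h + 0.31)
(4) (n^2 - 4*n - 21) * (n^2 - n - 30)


(1) = -2*m^5 - 10*m^4 + 27*m^3 - 9*m^2 - 62*m - 336
(2) = j^5 - 3*sqrt(2)*j^4/2 + 11*j^4/2 - 33*sqrt(2)*j^3/4 - 5*j^3/2 + 5*j^2/2 + 21*sqrt(2)*j^2/4 - 7*j/2 + 9*sqrt(2)*j/2 - 3
(3) = 0.38*h^6 - 3.75*h^5 - 0.62*h^4 - 4.34*h^3 - 6.15*h^2 - 0.62*h - 0.65
(4) = n^4 - 5*n^3 - 47*n^2 + 141*n + 630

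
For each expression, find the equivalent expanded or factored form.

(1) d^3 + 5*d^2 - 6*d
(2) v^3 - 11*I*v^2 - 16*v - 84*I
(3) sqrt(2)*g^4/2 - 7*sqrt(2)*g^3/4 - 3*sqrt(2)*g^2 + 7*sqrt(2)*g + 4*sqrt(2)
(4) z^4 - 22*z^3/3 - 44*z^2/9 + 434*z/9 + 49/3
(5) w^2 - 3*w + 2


(1) = d*(d - 1)*(d + 6)
(2) = (v - 7*I)*(v - 6*I)*(v + 2*I)
(3) = (g - 4)*(g - 2)*(g + 1/2)*(sqrt(2)*g/2 + sqrt(2))
(4) = (z - 7)*(z - 3)*(z + 1/3)*(z + 7/3)
(5) = (w - 2)*(w - 1)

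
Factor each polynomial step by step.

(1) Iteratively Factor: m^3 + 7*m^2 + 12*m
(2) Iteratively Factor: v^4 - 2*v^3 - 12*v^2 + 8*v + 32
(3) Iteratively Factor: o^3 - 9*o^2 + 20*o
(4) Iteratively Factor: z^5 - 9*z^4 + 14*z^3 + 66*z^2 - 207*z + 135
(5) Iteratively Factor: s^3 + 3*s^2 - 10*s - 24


(1) = (m)*(m^2 + 7*m + 12) = m*(m + 3)*(m + 4)
(2) = (v + 2)*(v^3 - 4*v^2 - 4*v + 16) = (v + 2)^2*(v^2 - 6*v + 8) = (v - 4)*(v + 2)^2*(v - 2)
(3) = (o - 5)*(o^2 - 4*o) = (o - 5)*(o - 4)*(o)
(4) = (z - 1)*(z^4 - 8*z^3 + 6*z^2 + 72*z - 135) = (z - 1)*(z + 3)*(z^3 - 11*z^2 + 39*z - 45) = (z - 3)*(z - 1)*(z + 3)*(z^2 - 8*z + 15) = (z - 5)*(z - 3)*(z - 1)*(z + 3)*(z - 3)
(5) = (s + 2)*(s^2 + s - 12) = (s - 3)*(s + 2)*(s + 4)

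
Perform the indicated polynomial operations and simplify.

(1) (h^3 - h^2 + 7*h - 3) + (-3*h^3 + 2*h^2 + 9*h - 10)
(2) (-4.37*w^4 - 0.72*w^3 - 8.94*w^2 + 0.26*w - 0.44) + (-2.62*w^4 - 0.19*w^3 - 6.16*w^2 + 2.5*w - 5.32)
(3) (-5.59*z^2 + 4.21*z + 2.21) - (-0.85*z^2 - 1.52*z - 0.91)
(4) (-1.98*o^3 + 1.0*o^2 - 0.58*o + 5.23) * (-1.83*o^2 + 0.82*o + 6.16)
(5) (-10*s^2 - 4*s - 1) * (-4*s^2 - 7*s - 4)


(1) = -2*h^3 + h^2 + 16*h - 13
(2) = -6.99*w^4 - 0.91*w^3 - 15.1*w^2 + 2.76*w - 5.76
(3) = -4.74*z^2 + 5.73*z + 3.12
(4) = 3.6234*o^5 - 3.4536*o^4 - 10.3154*o^3 - 3.8865*o^2 + 0.7158*o + 32.2168
(5) = 40*s^4 + 86*s^3 + 72*s^2 + 23*s + 4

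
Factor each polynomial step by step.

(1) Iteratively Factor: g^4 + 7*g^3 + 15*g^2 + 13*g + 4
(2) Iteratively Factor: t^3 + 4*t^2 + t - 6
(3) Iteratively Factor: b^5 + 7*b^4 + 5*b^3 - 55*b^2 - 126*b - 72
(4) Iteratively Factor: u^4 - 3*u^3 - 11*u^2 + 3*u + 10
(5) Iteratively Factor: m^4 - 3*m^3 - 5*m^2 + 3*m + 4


(1) = (g + 4)*(g^3 + 3*g^2 + 3*g + 1) = (g + 1)*(g + 4)*(g^2 + 2*g + 1) = (g + 1)^2*(g + 4)*(g + 1)
(2) = (t + 2)*(t^2 + 2*t - 3) = (t + 2)*(t + 3)*(t - 1)
(3) = (b + 3)*(b^4 + 4*b^3 - 7*b^2 - 34*b - 24) = (b + 3)*(b + 4)*(b^3 - 7*b - 6) = (b + 2)*(b + 3)*(b + 4)*(b^2 - 2*b - 3) = (b - 3)*(b + 2)*(b + 3)*(b + 4)*(b + 1)
(4) = (u + 1)*(u^3 - 4*u^2 - 7*u + 10) = (u - 1)*(u + 1)*(u^2 - 3*u - 10) = (u - 5)*(u - 1)*(u + 1)*(u + 2)
(5) = (m - 1)*(m^3 - 2*m^2 - 7*m - 4) = (m - 4)*(m - 1)*(m^2 + 2*m + 1) = (m - 4)*(m - 1)*(m + 1)*(m + 1)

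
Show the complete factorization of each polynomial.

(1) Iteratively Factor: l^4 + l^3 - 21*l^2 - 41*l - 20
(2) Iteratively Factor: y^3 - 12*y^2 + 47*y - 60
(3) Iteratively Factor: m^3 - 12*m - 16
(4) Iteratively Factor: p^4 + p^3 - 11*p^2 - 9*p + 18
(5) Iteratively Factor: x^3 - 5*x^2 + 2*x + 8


(1) = (l + 1)*(l^3 - 21*l - 20) = (l - 5)*(l + 1)*(l^2 + 5*l + 4) = (l - 5)*(l + 1)^2*(l + 4)
(2) = (y - 5)*(y^2 - 7*y + 12) = (y - 5)*(y - 3)*(y - 4)
(3) = (m + 2)*(m^2 - 2*m - 8) = (m - 4)*(m + 2)*(m + 2)
(4) = (p + 3)*(p^3 - 2*p^2 - 5*p + 6) = (p - 3)*(p + 3)*(p^2 + p - 2) = (p - 3)*(p + 2)*(p + 3)*(p - 1)
(5) = (x + 1)*(x^2 - 6*x + 8) = (x - 2)*(x + 1)*(x - 4)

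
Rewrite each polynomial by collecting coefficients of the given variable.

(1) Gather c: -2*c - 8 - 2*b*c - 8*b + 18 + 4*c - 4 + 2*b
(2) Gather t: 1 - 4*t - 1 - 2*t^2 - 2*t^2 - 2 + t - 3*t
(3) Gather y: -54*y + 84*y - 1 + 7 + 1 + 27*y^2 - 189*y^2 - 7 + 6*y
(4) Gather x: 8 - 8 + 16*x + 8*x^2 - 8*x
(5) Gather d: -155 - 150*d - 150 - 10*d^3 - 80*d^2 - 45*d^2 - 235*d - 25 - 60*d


(1) = -6*b + c*(2 - 2*b) + 6
(2) = -4*t^2 - 6*t - 2
(3) = -162*y^2 + 36*y
(4) = 8*x^2 + 8*x
(5) = -10*d^3 - 125*d^2 - 445*d - 330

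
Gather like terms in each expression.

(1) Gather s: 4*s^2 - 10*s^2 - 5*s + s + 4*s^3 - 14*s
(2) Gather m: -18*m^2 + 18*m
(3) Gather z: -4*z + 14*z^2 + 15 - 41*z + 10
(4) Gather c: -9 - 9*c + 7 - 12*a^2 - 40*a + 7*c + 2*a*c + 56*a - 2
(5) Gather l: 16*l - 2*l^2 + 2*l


(1) = 4*s^3 - 6*s^2 - 18*s
(2) = -18*m^2 + 18*m
(3) = 14*z^2 - 45*z + 25
(4) = -12*a^2 + 16*a + c*(2*a - 2) - 4
(5) = -2*l^2 + 18*l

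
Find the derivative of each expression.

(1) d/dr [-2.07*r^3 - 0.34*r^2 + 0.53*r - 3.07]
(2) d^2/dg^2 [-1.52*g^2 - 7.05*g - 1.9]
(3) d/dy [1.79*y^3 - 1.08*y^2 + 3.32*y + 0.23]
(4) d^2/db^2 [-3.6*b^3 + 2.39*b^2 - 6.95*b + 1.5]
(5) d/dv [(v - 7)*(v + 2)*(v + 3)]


(1) = -6.21*r^2 - 0.68*r + 0.53
(2) = -3.04000000000000
(3) = 5.37*y^2 - 2.16*y + 3.32
(4) = 4.78 - 21.6*b
(5) = 3*v^2 - 4*v - 29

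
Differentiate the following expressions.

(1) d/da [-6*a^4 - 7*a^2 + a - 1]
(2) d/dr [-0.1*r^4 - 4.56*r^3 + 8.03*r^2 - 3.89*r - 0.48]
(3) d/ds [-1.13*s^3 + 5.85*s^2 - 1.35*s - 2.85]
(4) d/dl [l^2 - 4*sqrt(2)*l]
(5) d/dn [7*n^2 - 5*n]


(1) = -24*a^3 - 14*a + 1
(2) = -0.4*r^3 - 13.68*r^2 + 16.06*r - 3.89
(3) = -3.39*s^2 + 11.7*s - 1.35
(4) = 2*l - 4*sqrt(2)
(5) = 14*n - 5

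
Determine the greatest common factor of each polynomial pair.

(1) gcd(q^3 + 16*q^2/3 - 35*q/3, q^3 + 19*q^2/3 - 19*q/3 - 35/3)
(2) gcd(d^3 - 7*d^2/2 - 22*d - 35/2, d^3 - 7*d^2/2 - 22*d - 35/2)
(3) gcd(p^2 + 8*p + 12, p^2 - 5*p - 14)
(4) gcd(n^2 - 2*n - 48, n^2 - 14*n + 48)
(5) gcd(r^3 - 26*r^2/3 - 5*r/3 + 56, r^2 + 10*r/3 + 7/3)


(1) = q^2 + 16*q/3 - 35/3
(2) = gcd((d - 7)*(d + 1)*(d + 5/2), (d - 7)*(d + 1)*(d + 5/2)) = d^3 - 7*d^2/2 - 22*d - 35/2
(3) = gcd((p + 2)*(p + 6), (p - 7)*(p + 2)) = p + 2
(4) = gcd((n - 8)*(n + 6), (n - 8)*(n - 6)) = n - 8
(5) = gcd((r - 8)*(r - 3)*(r + 7/3), (r + 1)*(r + 7/3)) = r + 7/3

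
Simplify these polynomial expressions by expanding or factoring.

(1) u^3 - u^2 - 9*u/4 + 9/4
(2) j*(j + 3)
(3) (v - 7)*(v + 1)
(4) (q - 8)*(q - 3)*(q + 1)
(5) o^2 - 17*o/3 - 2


(1) = (u - 3/2)*(u - 1)*(u + 3/2)
(2) = j^2 + 3*j
(3) = v^2 - 6*v - 7
(4) = q^3 - 10*q^2 + 13*q + 24
(5) = (o - 6)*(o + 1/3)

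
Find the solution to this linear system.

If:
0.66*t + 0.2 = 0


Then:
t = -0.30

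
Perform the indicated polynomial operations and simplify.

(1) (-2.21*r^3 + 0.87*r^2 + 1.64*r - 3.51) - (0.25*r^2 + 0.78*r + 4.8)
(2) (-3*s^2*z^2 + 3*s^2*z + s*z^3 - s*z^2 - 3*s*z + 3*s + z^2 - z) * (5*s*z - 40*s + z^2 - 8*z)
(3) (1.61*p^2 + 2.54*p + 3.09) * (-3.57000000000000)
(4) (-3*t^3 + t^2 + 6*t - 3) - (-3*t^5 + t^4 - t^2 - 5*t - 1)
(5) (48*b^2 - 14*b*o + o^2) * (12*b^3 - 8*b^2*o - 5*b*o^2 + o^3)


(1) = -2.21*r^3 + 0.62*r^2 + 0.86*r - 8.31
(2) = -15*s^3*z^3 + 135*s^3*z^2 - 120*s^3*z + 2*s^2*z^4 - 18*s^2*z^3 + s^2*z^2 + 135*s^2*z - 120*s^2 + s*z^5 - 9*s*z^4 + 10*s*z^3 - 18*s*z^2 + 16*s*z + z^4 - 9*z^3 + 8*z^2
(3) = -5.7477*p^2 - 9.0678*p - 11.0313
(4) = 3*t^5 - t^4 - 3*t^3 + 2*t^2 + 11*t - 2
(5) = 576*b^5 - 552*b^4*o - 116*b^3*o^2 + 110*b^2*o^3 - 19*b*o^4 + o^5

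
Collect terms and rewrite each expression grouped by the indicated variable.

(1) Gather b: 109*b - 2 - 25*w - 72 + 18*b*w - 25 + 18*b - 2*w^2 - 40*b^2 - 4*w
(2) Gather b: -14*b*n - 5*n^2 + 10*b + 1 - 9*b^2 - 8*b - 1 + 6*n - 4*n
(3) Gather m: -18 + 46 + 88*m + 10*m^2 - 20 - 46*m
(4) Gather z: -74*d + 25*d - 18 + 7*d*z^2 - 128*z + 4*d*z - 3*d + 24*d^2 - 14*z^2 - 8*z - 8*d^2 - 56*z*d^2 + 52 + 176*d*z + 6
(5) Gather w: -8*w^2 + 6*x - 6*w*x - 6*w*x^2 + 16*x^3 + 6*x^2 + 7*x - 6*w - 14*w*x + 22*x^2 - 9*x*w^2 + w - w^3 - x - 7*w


(1) = -40*b^2 + b*(18*w + 127) - 2*w^2 - 29*w - 99
(2) = -9*b^2 + b*(2 - 14*n) - 5*n^2 + 2*n
(3) = 10*m^2 + 42*m + 8
(4) = 16*d^2 - 52*d + z^2*(7*d - 14) + z*(-56*d^2 + 180*d - 136) + 40
(5) = -w^3 + w^2*(-9*x - 8) + w*(-6*x^2 - 20*x - 12) + 16*x^3 + 28*x^2 + 12*x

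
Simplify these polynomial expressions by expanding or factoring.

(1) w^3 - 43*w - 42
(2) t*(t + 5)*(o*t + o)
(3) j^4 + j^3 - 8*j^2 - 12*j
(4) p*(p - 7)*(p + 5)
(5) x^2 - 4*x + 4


(1) = (w - 7)*(w + 1)*(w + 6)
(2) = o*t^3 + 6*o*t^2 + 5*o*t
(3) = j*(j - 3)*(j + 2)^2
(4) = p^3 - 2*p^2 - 35*p
(5) = (x - 2)^2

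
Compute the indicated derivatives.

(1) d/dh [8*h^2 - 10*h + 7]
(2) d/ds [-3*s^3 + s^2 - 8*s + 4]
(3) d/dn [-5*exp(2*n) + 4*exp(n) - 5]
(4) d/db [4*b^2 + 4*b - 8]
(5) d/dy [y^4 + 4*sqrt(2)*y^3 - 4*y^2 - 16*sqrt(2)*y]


(1) = 16*h - 10
(2) = -9*s^2 + 2*s - 8
(3) = (4 - 10*exp(n))*exp(n)
(4) = 8*b + 4
(5) = 4*y^3 + 12*sqrt(2)*y^2 - 8*y - 16*sqrt(2)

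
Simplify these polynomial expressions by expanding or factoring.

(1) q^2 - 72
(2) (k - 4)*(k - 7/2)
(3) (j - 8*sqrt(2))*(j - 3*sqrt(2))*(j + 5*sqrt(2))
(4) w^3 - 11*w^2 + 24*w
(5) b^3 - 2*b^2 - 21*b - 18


(1) = (q - 6*sqrt(2))*(q + 6*sqrt(2))
(2) = k^2 - 15*k/2 + 14
(3) = j^3 - 6*sqrt(2)*j^2 - 62*j + 240*sqrt(2)
(4) = w*(w - 8)*(w - 3)
(5) = (b - 6)*(b + 1)*(b + 3)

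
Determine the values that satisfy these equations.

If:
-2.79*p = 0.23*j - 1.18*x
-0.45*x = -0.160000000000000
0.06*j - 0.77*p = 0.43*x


Then:
j = 2.18
p = -0.03
x = 0.36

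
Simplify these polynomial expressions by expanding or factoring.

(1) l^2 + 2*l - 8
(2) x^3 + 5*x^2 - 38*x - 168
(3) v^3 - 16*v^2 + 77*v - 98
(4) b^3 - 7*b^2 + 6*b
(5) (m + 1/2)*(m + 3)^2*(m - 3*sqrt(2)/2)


(1) = (l - 2)*(l + 4)
(2) = (x - 6)*(x + 4)*(x + 7)
(3) = (v - 7)^2*(v - 2)
(4) = b*(b - 6)*(b - 1)
(5) = m^4 - 3*sqrt(2)*m^3/2 + 13*m^3/2 - 39*sqrt(2)*m^2/4 + 12*m^2 - 18*sqrt(2)*m + 9*m/2 - 27*sqrt(2)/4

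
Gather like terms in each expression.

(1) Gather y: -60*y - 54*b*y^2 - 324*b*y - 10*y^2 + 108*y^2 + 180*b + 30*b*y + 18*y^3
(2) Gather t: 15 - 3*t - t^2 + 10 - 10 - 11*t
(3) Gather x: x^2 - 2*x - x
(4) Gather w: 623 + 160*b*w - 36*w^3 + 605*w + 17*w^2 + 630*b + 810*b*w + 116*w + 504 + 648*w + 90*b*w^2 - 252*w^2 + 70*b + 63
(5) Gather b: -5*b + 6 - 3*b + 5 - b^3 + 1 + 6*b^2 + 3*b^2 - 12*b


(1) = 180*b + 18*y^3 + y^2*(98 - 54*b) + y*(-294*b - 60)
(2) = -t^2 - 14*t + 15
(3) = x^2 - 3*x
(4) = 700*b - 36*w^3 + w^2*(90*b - 235) + w*(970*b + 1369) + 1190
(5) = -b^3 + 9*b^2 - 20*b + 12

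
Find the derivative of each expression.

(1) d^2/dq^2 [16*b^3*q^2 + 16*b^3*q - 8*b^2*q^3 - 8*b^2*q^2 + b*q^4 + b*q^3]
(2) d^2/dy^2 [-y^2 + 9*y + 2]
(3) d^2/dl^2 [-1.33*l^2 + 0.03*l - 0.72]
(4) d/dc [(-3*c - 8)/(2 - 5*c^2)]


(1) = 2*b*(16*b^2 - 24*b*q - 8*b + 6*q^2 + 3*q)
(2) = -2
(3) = -2.66000000000000
(4) = (15*c^2 - 10*c*(3*c + 8) - 6)/(5*c^2 - 2)^2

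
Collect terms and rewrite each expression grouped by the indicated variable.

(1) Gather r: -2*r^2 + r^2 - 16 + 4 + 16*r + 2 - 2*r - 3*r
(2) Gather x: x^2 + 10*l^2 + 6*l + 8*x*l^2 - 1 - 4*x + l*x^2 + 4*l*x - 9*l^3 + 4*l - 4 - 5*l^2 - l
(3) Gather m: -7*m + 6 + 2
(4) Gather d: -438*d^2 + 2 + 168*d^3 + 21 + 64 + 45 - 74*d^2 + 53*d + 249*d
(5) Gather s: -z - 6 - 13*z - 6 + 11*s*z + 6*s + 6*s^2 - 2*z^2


(1) = -r^2 + 11*r - 10
(2) = -9*l^3 + 5*l^2 + 9*l + x^2*(l + 1) + x*(8*l^2 + 4*l - 4) - 5
(3) = 8 - 7*m
(4) = 168*d^3 - 512*d^2 + 302*d + 132
(5) = 6*s^2 + s*(11*z + 6) - 2*z^2 - 14*z - 12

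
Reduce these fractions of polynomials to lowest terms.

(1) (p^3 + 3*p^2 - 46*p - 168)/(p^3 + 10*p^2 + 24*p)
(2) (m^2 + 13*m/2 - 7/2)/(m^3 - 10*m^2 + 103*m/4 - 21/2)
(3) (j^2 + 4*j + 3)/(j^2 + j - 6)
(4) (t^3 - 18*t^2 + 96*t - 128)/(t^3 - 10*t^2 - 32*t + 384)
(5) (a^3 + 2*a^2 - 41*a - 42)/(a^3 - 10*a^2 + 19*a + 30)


(1) = (p - 7)/p
(2) = (2*m + 14)/(2*m^2 - 19*m + 42)
(3) = (j + 1)/(j - 2)
(4) = (t - 2)/(t + 6)
(5) = (a + 7)/(a - 5)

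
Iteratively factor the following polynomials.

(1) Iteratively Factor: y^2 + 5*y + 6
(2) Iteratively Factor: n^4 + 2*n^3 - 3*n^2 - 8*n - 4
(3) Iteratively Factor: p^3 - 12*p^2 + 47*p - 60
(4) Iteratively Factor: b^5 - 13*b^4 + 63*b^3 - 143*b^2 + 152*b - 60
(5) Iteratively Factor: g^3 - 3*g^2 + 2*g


(1) = (y + 3)*(y + 2)
(2) = (n + 1)*(n^3 + n^2 - 4*n - 4) = (n + 1)*(n + 2)*(n^2 - n - 2) = (n + 1)^2*(n + 2)*(n - 2)
(3) = (p - 3)*(p^2 - 9*p + 20) = (p - 5)*(p - 3)*(p - 4)
(4) = (b - 2)*(b^4 - 11*b^3 + 41*b^2 - 61*b + 30) = (b - 2)*(b - 1)*(b^3 - 10*b^2 + 31*b - 30) = (b - 3)*(b - 2)*(b - 1)*(b^2 - 7*b + 10) = (b - 3)*(b - 2)^2*(b - 1)*(b - 5)
(5) = (g)*(g^2 - 3*g + 2) = g*(g - 2)*(g - 1)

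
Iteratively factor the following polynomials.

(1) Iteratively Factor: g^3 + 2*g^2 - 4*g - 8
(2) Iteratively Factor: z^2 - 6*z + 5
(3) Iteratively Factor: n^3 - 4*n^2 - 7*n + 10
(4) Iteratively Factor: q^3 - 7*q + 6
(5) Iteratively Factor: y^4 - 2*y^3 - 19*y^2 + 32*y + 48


(1) = (g + 2)*(g^2 - 4) = (g + 2)^2*(g - 2)
(2) = (z - 1)*(z - 5)
(3) = (n - 1)*(n^2 - 3*n - 10) = (n - 5)*(n - 1)*(n + 2)
(4) = (q + 3)*(q^2 - 3*q + 2) = (q - 2)*(q + 3)*(q - 1)
(5) = (y + 4)*(y^3 - 6*y^2 + 5*y + 12) = (y - 4)*(y + 4)*(y^2 - 2*y - 3) = (y - 4)*(y + 1)*(y + 4)*(y - 3)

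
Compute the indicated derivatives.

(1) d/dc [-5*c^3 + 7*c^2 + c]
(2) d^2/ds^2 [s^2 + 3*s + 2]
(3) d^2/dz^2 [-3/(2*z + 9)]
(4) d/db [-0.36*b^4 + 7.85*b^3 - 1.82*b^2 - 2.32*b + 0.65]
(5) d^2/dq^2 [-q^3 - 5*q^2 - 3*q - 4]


(1) = -15*c^2 + 14*c + 1
(2) = 2
(3) = -24/(2*z + 9)^3
(4) = -1.44*b^3 + 23.55*b^2 - 3.64*b - 2.32
(5) = -6*q - 10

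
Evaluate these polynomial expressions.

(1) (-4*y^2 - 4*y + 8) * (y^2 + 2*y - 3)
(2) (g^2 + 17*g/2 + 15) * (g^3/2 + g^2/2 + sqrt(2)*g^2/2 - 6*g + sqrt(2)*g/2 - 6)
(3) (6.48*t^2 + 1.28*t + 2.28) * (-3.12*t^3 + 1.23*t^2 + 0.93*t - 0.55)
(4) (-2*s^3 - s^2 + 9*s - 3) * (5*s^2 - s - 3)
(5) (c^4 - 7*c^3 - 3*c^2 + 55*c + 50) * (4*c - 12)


(1) = -4*y^4 - 12*y^3 + 12*y^2 + 28*y - 24
(2) = g^5/2 + sqrt(2)*g^4/2 + 19*g^4/4 + 23*g^3/4 + 19*sqrt(2)*g^3/4 - 99*g^2/2 + 47*sqrt(2)*g^2/4 - 141*g + 15*sqrt(2)*g/2 - 90
(3) = -20.2176*t^5 + 3.9768*t^4 + 0.4872*t^3 + 0.4308*t^2 + 1.4164*t - 1.254
(4) = -10*s^5 - 3*s^4 + 52*s^3 - 21*s^2 - 24*s + 9
(5) = 4*c^5 - 40*c^4 + 72*c^3 + 256*c^2 - 460*c - 600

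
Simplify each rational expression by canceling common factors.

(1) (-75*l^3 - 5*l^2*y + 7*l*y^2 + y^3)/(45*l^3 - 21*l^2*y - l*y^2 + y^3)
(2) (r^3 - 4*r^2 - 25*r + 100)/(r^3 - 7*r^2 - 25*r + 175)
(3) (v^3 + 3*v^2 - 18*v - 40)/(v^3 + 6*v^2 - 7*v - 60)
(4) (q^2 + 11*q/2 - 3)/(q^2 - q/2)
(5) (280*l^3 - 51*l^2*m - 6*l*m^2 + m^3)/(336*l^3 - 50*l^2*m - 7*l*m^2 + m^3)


(1) = (5*l + y)/(-3*l + y)
(2) = (r - 4)/(r - 7)
(3) = (v^2 - 2*v - 8)/(v^2 + v - 12)
(4) = (q + 6)/q
(5) = (5*l - m)/(6*l - m)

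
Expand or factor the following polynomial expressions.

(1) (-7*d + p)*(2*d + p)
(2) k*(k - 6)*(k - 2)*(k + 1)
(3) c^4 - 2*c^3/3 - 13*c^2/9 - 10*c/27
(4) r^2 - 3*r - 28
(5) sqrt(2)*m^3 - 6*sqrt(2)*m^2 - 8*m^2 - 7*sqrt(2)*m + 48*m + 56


(1) = -14*d^2 - 5*d*p + p^2
(2) = k^4 - 7*k^3 + 4*k^2 + 12*k
(3) = c*(c - 5/3)*(c + 1/3)*(c + 2/3)
(4) = (r - 7)*(r + 4)
(5) = (m - 7)*(m - 4*sqrt(2))*(sqrt(2)*m + sqrt(2))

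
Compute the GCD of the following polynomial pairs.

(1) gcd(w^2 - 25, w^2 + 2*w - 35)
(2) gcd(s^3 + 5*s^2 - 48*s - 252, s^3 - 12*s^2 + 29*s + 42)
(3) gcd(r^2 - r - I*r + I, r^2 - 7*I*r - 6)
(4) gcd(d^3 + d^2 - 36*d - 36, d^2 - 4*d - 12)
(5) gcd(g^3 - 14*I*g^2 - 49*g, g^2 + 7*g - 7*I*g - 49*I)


(1) = gcd((w - 5)*(w + 5), (w - 5)*(w + 7)) = w - 5
(2) = s - 7
(3) = r - I
(4) = gcd((d - 6)*(d + 1)*(d + 6), (d - 6)*(d + 2)) = d - 6
(5) = gcd(g*(g - 7*I)^2, (g + 7)*(g - 7*I)) = g - 7*I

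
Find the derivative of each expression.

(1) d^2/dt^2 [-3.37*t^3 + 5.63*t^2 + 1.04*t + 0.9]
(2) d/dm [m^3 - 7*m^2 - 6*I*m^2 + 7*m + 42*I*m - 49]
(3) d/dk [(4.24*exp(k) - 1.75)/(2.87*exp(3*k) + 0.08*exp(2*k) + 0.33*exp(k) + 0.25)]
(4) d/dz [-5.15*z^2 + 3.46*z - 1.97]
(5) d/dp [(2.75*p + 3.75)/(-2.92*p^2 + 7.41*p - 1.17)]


(1) = 11.26 - 20.22*t
(2) = 3*m^2 - 14*m - 12*I*m + 7 + 42*I
(3) = (-24.3376*exp(3*k) + 14.7283*exp(2*k) + 0.28*exp(k) + 1.6375)*exp(k)/(8.2369*exp(6*k) + 0.4592*exp(5*k) + 1.9006*exp(4*k) + 1.4878*exp(3*k) + 0.1489*exp(2*k) + 0.165*exp(k) + 0.0625)
(4) = 3.46 - 10.3*z
(5) = (8.03*p^2 + 21.9*p - 31.005)/(8.5264*p^4 - 43.2744*p^3 + 61.7409*p^2 - 17.3394*p + 1.3689)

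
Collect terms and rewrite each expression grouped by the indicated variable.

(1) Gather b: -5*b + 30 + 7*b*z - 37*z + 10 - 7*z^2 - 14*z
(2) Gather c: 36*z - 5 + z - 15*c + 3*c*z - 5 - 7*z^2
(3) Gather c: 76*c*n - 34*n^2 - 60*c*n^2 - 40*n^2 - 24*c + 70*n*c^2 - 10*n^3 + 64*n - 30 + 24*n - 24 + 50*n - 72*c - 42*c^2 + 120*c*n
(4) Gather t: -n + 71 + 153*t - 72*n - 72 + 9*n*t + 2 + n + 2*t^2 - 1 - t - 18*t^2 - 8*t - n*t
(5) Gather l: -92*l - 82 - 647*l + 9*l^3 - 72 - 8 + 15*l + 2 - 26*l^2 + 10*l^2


(1) = b*(7*z - 5) - 7*z^2 - 51*z + 40
(2) = c*(3*z - 15) - 7*z^2 + 37*z - 10
(3) = c^2*(70*n - 42) + c*(-60*n^2 + 196*n - 96) - 10*n^3 - 74*n^2 + 138*n - 54
(4) = -72*n - 16*t^2 + t*(8*n + 144)
(5) = 9*l^3 - 16*l^2 - 724*l - 160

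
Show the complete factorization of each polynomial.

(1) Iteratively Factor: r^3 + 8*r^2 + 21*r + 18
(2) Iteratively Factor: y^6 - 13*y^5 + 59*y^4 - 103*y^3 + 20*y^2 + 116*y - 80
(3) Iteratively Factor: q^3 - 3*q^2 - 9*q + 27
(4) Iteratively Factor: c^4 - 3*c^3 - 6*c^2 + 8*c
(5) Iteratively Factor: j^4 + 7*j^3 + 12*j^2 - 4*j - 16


(1) = (r + 3)*(r^2 + 5*r + 6) = (r + 3)^2*(r + 2)
(2) = (y - 5)*(y^5 - 8*y^4 + 19*y^3 - 8*y^2 - 20*y + 16) = (y - 5)*(y - 2)*(y^4 - 6*y^3 + 7*y^2 + 6*y - 8) = (y - 5)*(y - 2)^2*(y^3 - 4*y^2 - y + 4) = (y - 5)*(y - 4)*(y - 2)^2*(y^2 - 1) = (y - 5)*(y - 4)*(y - 2)^2*(y - 1)*(y + 1)
(3) = (q - 3)*(q^2 - 9) = (q - 3)^2*(q + 3)
(4) = (c - 4)*(c^3 + c^2 - 2*c) = c*(c - 4)*(c^2 + c - 2) = c*(c - 4)*(c - 1)*(c + 2)
(5) = (j + 2)*(j^3 + 5*j^2 + 2*j - 8) = (j - 1)*(j + 2)*(j^2 + 6*j + 8) = (j - 1)*(j + 2)^2*(j + 4)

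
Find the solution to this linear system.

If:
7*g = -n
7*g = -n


Then:
g = -n/7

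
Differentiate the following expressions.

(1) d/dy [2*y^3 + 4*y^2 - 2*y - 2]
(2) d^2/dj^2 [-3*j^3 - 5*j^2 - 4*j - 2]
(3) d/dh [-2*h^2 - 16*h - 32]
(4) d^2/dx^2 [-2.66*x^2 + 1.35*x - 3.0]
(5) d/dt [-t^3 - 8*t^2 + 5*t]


(1) = 6*y^2 + 8*y - 2
(2) = -18*j - 10
(3) = -4*h - 16
(4) = -5.32000000000000
(5) = -3*t^2 - 16*t + 5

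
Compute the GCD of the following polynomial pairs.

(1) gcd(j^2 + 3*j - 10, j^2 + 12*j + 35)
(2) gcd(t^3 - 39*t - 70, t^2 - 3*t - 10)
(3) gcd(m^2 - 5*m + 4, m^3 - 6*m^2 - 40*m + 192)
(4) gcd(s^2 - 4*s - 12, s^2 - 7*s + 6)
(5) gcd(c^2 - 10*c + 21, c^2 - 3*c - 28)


(1) = gcd((j - 2)*(j + 5), (j + 5)*(j + 7)) = j + 5
(2) = gcd((t - 7)*(t + 2)*(t + 5), (t - 5)*(t + 2)) = t + 2
(3) = gcd((m - 4)*(m - 1), (m - 8)*(m - 4)*(m + 6)) = m - 4
(4) = gcd((s - 6)*(s + 2), (s - 6)*(s - 1)) = s - 6
(5) = c - 7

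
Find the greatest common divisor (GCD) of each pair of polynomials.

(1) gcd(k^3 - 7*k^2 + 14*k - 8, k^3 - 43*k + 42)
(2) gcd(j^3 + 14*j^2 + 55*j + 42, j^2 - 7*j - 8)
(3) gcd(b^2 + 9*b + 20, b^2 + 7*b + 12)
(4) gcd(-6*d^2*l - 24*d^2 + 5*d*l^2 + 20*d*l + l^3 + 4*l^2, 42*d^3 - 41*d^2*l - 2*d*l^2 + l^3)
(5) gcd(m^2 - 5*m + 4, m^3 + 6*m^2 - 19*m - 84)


(1) = gcd((k - 4)*(k - 2)*(k - 1), (k - 6)*(k - 1)*(k + 7)) = k - 1
(2) = j + 1
(3) = b + 4
(4) = gcd((-d + l)*(6*d + l)*(l + 4), (-7*d + l)*(-d + l)*(6*d + l)) = 6*d^2 - 5*d*l - l^2
(5) = gcd((m - 4)*(m - 1), (m - 4)*(m + 3)*(m + 7)) = m - 4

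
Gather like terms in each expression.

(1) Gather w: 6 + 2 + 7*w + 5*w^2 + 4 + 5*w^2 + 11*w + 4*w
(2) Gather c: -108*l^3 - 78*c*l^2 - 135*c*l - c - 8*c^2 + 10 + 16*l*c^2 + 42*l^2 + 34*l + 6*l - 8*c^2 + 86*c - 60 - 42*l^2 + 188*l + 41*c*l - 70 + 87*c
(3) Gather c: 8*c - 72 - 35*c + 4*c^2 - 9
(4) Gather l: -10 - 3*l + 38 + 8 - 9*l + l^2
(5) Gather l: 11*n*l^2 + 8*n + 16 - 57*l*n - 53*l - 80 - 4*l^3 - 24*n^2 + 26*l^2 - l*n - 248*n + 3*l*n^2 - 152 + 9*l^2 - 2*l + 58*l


(1) = 10*w^2 + 22*w + 12
(2) = c^2*(16*l - 16) + c*(-78*l^2 - 94*l + 172) - 108*l^3 + 228*l - 120
(3) = 4*c^2 - 27*c - 81
(4) = l^2 - 12*l + 36
(5) = -4*l^3 + l^2*(11*n + 35) + l*(3*n^2 - 58*n + 3) - 24*n^2 - 240*n - 216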